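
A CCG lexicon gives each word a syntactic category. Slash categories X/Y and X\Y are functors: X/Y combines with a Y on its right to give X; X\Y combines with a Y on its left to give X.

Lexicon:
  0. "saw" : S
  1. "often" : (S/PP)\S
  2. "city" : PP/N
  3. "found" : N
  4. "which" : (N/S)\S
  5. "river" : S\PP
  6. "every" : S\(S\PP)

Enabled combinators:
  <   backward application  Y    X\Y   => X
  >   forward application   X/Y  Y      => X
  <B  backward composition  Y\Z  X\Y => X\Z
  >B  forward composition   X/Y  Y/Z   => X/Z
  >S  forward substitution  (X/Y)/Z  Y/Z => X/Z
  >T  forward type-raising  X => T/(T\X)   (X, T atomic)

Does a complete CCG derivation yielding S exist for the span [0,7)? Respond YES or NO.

NO

S (S/PP)\S PP/N N (N/S)\S S\PP S\(S\PP)
CKY chart[0,7] = {N, N/(N\N), N/(S\S), NP/(NP\N), PP/(PP\N), S/(S\N)}; S ∉ chart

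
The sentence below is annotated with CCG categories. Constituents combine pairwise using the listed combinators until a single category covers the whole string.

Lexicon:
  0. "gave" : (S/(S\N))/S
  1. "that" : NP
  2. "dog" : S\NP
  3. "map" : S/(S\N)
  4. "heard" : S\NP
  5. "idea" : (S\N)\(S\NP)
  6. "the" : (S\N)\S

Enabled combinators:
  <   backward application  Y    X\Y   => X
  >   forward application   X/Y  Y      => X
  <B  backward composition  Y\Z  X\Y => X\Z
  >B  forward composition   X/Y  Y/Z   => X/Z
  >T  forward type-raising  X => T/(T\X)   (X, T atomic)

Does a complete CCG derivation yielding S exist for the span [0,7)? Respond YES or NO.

YES

[0,7] S   >
  [0,3] S/(S\N)   >
    [0,1] "gave" : (S/(S\N))/S
    [1,3] S   >
      [1,2] S/(S\NP)   >T
        [1,2] "that" : NP
      [2,3] "dog" : S\NP
  [3,7] S\N   <
    [3,6] S   >
      [3,4] "map" : S/(S\N)
      [4,6] S\N   <
        [4,5] "heard" : S\NP
        [5,6] "idea" : (S\N)\(S\NP)
    [6,7] "the" : (S\N)\S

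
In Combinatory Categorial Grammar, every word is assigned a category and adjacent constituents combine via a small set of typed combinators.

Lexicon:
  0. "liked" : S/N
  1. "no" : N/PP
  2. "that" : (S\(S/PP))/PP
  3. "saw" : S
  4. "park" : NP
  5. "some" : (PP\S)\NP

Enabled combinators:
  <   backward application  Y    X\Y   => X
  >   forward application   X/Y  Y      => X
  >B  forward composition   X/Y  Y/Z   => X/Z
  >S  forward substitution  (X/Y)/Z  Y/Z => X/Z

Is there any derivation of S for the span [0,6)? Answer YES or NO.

YES

[0,6] S   <
  [0,2] S/PP   >B
    [0,1] "liked" : S/N
    [1,2] "no" : N/PP
  [2,6] S\(S/PP)   >
    [2,3] "that" : (S\(S/PP))/PP
    [3,6] PP   <
      [3,4] "saw" : S
      [4,6] PP\S   <
        [4,5] "park" : NP
        [5,6] "some" : (PP\S)\NP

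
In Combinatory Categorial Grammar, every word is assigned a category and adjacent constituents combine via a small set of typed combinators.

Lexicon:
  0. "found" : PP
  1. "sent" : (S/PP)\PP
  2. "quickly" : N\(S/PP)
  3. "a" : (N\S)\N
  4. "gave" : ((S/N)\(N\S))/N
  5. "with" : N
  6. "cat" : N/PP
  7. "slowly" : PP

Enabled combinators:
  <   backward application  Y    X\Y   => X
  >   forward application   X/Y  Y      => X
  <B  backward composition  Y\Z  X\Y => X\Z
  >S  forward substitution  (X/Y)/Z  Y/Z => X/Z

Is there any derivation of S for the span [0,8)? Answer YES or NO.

[0,8] S   >
  [0,6] S/N   <
    [0,4] N\S   <
      [0,3] N   <
        [0,2] S/PP   <
          [0,1] "found" : PP
          [1,2] "sent" : (S/PP)\PP
        [2,3] "quickly" : N\(S/PP)
      [3,4] "a" : (N\S)\N
    [4,6] (S/N)\(N\S)   >
      [4,5] "gave" : ((S/N)\(N\S))/N
      [5,6] "with" : N
  [6,8] N   >
    [6,7] "cat" : N/PP
    [7,8] "slowly" : PP

YES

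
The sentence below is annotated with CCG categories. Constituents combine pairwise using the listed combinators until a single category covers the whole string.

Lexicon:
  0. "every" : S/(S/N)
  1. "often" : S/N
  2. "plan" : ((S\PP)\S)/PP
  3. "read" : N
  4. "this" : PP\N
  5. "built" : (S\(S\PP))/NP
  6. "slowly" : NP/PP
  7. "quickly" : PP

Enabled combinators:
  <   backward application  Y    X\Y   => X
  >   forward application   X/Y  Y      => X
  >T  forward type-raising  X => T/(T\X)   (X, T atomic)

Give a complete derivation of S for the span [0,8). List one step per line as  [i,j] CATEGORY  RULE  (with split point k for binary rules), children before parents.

[0,1] S/(S/N)  lex  "every"
[1,2] S/N  lex  "often"
[0,2] S  >  k=1
[2,3] ((S\PP)\S)/PP  lex  "plan"
[3,4] N  lex  "read"
[4,5] PP\N  lex  "this"
[3,5] PP  <  k=4
[2,5] (S\PP)\S  >  k=3
[0,5] S\PP  <  k=2
[5,6] (S\(S\PP))/NP  lex  "built"
[6,7] NP/PP  lex  "slowly"
[7,8] PP  lex  "quickly"
[6,8] NP  >  k=7
[5,8] S\(S\PP)  >  k=6
[0,8] S  <  k=5

[0,8] S   <
  [0,5] S\PP   <
    [0,2] S   >
      [0,1] "every" : S/(S/N)
      [1,2] "often" : S/N
    [2,5] (S\PP)\S   >
      [2,3] "plan" : ((S\PP)\S)/PP
      [3,5] PP   <
        [3,4] "read" : N
        [4,5] "this" : PP\N
  [5,8] S\(S\PP)   >
    [5,6] "built" : (S\(S\PP))/NP
    [6,8] NP   >
      [6,7] "slowly" : NP/PP
      [7,8] "quickly" : PP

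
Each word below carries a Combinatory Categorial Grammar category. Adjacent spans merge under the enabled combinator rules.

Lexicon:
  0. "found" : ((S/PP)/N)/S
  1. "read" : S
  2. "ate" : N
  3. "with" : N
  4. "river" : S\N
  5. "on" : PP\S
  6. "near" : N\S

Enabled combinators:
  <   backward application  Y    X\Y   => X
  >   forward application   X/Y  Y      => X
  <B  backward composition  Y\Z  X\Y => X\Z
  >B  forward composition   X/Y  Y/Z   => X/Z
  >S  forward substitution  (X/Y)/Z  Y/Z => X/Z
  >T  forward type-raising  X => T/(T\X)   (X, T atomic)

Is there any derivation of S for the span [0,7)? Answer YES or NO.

NO

((S/PP)/N)/S S N N S\N PP\S N\S
CKY chart[0,7] = {N, N/(N\N), NP/(NP\N), PP/(PP\N), S/(S\N)}; S ∉ chart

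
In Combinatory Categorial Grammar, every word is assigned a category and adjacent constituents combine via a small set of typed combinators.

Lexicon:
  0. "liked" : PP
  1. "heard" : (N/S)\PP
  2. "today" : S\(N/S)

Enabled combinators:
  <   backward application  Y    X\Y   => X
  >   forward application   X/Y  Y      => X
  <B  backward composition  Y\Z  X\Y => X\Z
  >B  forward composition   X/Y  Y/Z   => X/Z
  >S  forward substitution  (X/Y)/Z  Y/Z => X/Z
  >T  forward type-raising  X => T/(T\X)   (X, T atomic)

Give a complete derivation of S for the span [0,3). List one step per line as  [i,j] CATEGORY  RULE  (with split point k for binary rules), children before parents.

[0,3] S   <
  [0,1] "liked" : PP
  [1,3] S\PP   <B
    [1,2] "heard" : (N/S)\PP
    [2,3] "today" : S\(N/S)

[0,1] PP  lex  "liked"
[1,2] (N/S)\PP  lex  "heard"
[2,3] S\(N/S)  lex  "today"
[1,3] S\PP  <B  k=2
[0,3] S  <  k=1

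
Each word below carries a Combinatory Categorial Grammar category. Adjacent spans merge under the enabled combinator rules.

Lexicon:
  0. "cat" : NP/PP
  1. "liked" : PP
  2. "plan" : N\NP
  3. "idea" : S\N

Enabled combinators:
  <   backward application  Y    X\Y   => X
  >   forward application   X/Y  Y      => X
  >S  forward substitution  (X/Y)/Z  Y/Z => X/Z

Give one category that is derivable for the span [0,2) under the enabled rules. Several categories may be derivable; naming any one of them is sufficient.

NP

[0,4] S   <
  [0,3] N   <
    [0,2] NP   >
      [0,1] "cat" : NP/PP
      [1,2] "liked" : PP
    [2,3] "plan" : N\NP
  [3,4] "idea" : S\N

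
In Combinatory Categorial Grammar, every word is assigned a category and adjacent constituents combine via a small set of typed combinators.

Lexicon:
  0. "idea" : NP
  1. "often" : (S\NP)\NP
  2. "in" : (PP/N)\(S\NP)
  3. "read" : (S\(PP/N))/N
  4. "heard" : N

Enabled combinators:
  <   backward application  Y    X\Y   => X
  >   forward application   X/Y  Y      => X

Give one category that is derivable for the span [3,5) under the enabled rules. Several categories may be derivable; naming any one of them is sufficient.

[0,5] S   <
  [0,3] PP/N   <
    [0,2] S\NP   <
      [0,1] "idea" : NP
      [1,2] "often" : (S\NP)\NP
    [2,3] "in" : (PP/N)\(S\NP)
  [3,5] S\(PP/N)   >
    [3,4] "read" : (S\(PP/N))/N
    [4,5] "heard" : N

S\(PP/N)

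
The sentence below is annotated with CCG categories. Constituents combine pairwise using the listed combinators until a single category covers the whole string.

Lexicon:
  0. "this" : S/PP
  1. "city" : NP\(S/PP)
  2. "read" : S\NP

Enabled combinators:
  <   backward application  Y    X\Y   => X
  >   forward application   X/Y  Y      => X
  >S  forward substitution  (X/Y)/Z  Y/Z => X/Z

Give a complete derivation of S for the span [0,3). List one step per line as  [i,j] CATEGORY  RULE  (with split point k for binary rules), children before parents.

[0,3] S   <
  [0,2] NP   <
    [0,1] "this" : S/PP
    [1,2] "city" : NP\(S/PP)
  [2,3] "read" : S\NP

[0,1] S/PP  lex  "this"
[1,2] NP\(S/PP)  lex  "city"
[0,2] NP  <  k=1
[2,3] S\NP  lex  "read"
[0,3] S  <  k=2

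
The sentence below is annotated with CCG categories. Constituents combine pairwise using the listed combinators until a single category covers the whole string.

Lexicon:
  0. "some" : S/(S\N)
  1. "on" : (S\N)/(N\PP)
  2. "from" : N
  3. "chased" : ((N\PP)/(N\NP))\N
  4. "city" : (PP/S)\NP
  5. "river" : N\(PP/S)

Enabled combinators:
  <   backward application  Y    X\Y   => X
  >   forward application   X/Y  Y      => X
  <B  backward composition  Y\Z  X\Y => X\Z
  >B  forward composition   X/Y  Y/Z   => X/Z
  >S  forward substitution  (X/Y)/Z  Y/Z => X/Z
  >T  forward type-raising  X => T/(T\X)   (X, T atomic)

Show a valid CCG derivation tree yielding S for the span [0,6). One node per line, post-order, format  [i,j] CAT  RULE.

[0,1] S/(S\N)  lex  "some"
[1,2] (S\N)/(N\PP)  lex  "on"
[2,3] N  lex  "from"
[3,4] ((N\PP)/(N\NP))\N  lex  "chased"
[2,4] (N\PP)/(N\NP)  <  k=3
[4,5] (PP/S)\NP  lex  "city"
[5,6] N\(PP/S)  lex  "river"
[4,6] N\NP  <B  k=5
[2,6] N\PP  >  k=4
[1,6] S\N  >  k=2
[0,6] S  >  k=1

[0,6] S   >
  [0,1] "some" : S/(S\N)
  [1,6] S\N   >
    [1,2] "on" : (S\N)/(N\PP)
    [2,6] N\PP   >
      [2,4] (N\PP)/(N\NP)   <
        [2,3] "from" : N
        [3,4] "chased" : ((N\PP)/(N\NP))\N
      [4,6] N\NP   <B
        [4,5] "city" : (PP/S)\NP
        [5,6] "river" : N\(PP/S)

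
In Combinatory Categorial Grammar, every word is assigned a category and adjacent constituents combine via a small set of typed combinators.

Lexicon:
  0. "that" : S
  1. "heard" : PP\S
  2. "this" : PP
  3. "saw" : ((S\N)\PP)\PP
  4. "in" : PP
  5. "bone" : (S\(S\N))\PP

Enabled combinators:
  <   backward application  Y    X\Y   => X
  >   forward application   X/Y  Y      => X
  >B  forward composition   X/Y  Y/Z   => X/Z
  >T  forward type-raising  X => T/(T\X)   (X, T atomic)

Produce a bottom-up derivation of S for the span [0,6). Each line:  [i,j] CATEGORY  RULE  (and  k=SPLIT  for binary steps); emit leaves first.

[0,1] S  lex  "that"
[0,1] PP/(PP\S)  >T
[1,2] PP\S  lex  "heard"
[0,2] PP  >  k=1
[2,3] PP  lex  "this"
[3,4] ((S\N)\PP)\PP  lex  "saw"
[2,4] (S\N)\PP  <  k=3
[0,4] S\N  <  k=2
[4,5] PP  lex  "in"
[5,6] (S\(S\N))\PP  lex  "bone"
[4,6] S\(S\N)  <  k=5
[0,6] S  <  k=4

[0,6] S   <
  [0,4] S\N   <
    [0,2] PP   >
      [0,1] PP/(PP\S)   >T
        [0,1] "that" : S
      [1,2] "heard" : PP\S
    [2,4] (S\N)\PP   <
      [2,3] "this" : PP
      [3,4] "saw" : ((S\N)\PP)\PP
  [4,6] S\(S\N)   <
    [4,5] "in" : PP
    [5,6] "bone" : (S\(S\N))\PP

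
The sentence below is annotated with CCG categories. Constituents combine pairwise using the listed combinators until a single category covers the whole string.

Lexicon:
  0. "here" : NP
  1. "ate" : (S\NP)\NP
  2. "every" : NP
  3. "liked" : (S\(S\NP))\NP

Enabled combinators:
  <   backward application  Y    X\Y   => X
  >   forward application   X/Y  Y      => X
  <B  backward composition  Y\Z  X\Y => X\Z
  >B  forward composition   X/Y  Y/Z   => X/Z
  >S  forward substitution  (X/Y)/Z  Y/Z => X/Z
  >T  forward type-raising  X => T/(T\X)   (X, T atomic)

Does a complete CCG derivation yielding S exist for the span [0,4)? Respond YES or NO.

[0,4] S   <
  [0,2] S\NP   <
    [0,1] "here" : NP
    [1,2] "ate" : (S\NP)\NP
  [2,4] S\(S\NP)   <
    [2,3] "every" : NP
    [3,4] "liked" : (S\(S\NP))\NP

YES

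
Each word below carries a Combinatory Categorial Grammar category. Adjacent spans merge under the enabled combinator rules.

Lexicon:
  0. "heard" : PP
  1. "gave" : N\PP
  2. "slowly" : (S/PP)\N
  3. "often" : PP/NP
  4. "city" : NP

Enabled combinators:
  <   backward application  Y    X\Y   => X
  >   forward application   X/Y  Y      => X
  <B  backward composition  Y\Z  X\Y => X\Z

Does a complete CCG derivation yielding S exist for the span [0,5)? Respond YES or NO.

[0,5] S   >
  [0,3] S/PP   <
    [0,2] N   <
      [0,1] "heard" : PP
      [1,2] "gave" : N\PP
    [2,3] "slowly" : (S/PP)\N
  [3,5] PP   >
    [3,4] "often" : PP/NP
    [4,5] "city" : NP

YES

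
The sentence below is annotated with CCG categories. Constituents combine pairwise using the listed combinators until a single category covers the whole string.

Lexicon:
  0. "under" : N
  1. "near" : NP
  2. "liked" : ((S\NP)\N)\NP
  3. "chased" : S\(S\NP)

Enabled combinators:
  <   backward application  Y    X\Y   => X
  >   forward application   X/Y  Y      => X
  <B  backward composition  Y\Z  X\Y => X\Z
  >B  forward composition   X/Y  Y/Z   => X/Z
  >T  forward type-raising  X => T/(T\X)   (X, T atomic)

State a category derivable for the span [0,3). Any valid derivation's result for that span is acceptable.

[0,4] S   <
  [0,3] S\NP   <
    [0,1] "under" : N
    [1,3] (S\NP)\N   <
      [1,2] "near" : NP
      [2,3] "liked" : ((S\NP)\N)\NP
  [3,4] "chased" : S\(S\NP)

S\NP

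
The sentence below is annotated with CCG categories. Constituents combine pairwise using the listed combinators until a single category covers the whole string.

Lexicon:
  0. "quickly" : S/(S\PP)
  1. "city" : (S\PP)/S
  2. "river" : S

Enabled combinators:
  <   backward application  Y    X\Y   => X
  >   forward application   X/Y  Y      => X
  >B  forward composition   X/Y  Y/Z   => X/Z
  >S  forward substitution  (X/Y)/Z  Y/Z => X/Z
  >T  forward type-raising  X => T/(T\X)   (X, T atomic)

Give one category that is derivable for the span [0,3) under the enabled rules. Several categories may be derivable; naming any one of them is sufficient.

S

[0,3] S   >
  [0,1] "quickly" : S/(S\PP)
  [1,3] S\PP   >
    [1,2] "city" : (S\PP)/S
    [2,3] "river" : S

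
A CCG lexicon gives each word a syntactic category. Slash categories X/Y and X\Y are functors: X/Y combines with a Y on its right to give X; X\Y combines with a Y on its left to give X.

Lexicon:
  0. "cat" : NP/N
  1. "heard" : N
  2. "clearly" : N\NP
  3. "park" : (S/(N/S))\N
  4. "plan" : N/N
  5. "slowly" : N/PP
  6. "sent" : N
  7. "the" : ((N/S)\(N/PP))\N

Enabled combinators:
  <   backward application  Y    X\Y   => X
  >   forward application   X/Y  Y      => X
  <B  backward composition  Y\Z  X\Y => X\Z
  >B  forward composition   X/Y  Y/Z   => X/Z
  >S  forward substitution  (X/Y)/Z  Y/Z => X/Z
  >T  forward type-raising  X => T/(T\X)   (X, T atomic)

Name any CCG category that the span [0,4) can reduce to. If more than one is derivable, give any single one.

[0,8] S   >
  [0,4] S/(N/S)   <
    [0,3] N   <
      [0,2] NP   >
        [0,1] "cat" : NP/N
        [1,2] "heard" : N
      [2,3] "clearly" : N\NP
    [3,4] "park" : (S/(N/S))\N
  [4,8] N/S   <
    [4,6] N/PP   >B
      [4,5] "plan" : N/N
      [5,6] "slowly" : N/PP
    [6,8] (N/S)\(N/PP)   <
      [6,7] "sent" : N
      [7,8] "the" : ((N/S)\(N/PP))\N

S/(N/S)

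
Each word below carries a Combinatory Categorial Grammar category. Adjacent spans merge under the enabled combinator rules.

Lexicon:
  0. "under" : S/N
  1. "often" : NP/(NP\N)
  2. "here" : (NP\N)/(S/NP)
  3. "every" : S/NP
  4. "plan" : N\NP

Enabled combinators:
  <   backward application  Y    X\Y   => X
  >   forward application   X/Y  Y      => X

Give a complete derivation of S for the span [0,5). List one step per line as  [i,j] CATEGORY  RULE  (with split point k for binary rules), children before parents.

[0,5] S   >
  [0,1] "under" : S/N
  [1,5] N   <
    [1,4] NP   >
      [1,2] "often" : NP/(NP\N)
      [2,4] NP\N   >
        [2,3] "here" : (NP\N)/(S/NP)
        [3,4] "every" : S/NP
    [4,5] "plan" : N\NP

[0,1] S/N  lex  "under"
[1,2] NP/(NP\N)  lex  "often"
[2,3] (NP\N)/(S/NP)  lex  "here"
[3,4] S/NP  lex  "every"
[2,4] NP\N  >  k=3
[1,4] NP  >  k=2
[4,5] N\NP  lex  "plan"
[1,5] N  <  k=4
[0,5] S  >  k=1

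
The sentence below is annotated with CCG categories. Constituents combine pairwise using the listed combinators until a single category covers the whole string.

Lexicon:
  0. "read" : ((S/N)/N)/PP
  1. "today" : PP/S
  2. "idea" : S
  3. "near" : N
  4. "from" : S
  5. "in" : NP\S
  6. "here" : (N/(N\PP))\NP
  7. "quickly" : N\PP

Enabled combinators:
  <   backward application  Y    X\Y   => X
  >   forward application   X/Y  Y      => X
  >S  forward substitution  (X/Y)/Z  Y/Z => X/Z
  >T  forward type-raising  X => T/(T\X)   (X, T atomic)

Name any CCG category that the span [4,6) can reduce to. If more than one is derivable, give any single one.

[0,8] S   >
  [0,4] S/N   >
    [0,3] (S/N)/N   >
      [0,1] "read" : ((S/N)/N)/PP
      [1,3] PP   >
        [1,2] "today" : PP/S
        [2,3] "idea" : S
    [3,4] "near" : N
  [4,8] N   >
    [4,7] N/(N\PP)   <
      [4,6] NP   <
        [4,5] "from" : S
        [5,6] "in" : NP\S
      [6,7] "here" : (N/(N\PP))\NP
    [7,8] "quickly" : N\PP

NP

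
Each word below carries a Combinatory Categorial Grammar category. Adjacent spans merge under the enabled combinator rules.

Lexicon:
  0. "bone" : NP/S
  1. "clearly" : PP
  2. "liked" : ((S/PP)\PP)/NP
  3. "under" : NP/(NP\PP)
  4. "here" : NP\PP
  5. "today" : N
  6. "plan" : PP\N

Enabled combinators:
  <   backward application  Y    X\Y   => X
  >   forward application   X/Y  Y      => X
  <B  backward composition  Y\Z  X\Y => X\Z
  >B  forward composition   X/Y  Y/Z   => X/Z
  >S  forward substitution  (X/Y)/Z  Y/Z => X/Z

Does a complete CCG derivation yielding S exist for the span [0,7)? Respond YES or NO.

NP/S PP ((S/PP)\PP)/NP NP/(NP\PP) NP\PP N PP\N
CKY chart[0,7] = {NP}; S ∉ chart

NO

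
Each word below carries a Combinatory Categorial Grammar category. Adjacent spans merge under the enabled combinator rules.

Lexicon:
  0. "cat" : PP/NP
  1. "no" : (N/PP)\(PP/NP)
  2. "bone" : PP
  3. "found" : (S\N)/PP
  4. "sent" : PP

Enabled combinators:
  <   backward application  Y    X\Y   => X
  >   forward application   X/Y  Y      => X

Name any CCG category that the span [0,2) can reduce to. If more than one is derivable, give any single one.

[0,5] S   <
  [0,3] N   >
    [0,2] N/PP   <
      [0,1] "cat" : PP/NP
      [1,2] "no" : (N/PP)\(PP/NP)
    [2,3] "bone" : PP
  [3,5] S\N   >
    [3,4] "found" : (S\N)/PP
    [4,5] "sent" : PP

N/PP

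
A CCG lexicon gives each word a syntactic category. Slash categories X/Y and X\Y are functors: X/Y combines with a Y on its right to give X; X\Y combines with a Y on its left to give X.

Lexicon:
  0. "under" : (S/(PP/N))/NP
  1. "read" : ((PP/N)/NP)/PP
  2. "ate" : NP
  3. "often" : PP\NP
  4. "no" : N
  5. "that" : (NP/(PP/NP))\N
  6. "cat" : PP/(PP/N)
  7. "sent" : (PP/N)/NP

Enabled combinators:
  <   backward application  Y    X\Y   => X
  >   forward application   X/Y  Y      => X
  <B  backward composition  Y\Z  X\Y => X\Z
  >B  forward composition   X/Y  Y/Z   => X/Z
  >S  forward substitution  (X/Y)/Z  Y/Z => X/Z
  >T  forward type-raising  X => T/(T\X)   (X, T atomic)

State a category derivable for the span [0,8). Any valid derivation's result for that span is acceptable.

[0,8] S   >
  [0,4] S/NP   >S
    [0,1] "under" : (S/(PP/N))/NP
    [1,4] (PP/N)/NP   >
      [1,2] "read" : ((PP/N)/NP)/PP
      [2,4] PP   >
        [2,3] PP/(PP\NP)   >T
          [2,3] "ate" : NP
        [3,4] "often" : PP\NP
  [4,8] NP   >
    [4,6] NP/(PP/NP)   <
      [4,5] "no" : N
      [5,6] "that" : (NP/(PP/NP))\N
    [6,8] PP/NP   >B
      [6,7] "cat" : PP/(PP/N)
      [7,8] "sent" : (PP/N)/NP

S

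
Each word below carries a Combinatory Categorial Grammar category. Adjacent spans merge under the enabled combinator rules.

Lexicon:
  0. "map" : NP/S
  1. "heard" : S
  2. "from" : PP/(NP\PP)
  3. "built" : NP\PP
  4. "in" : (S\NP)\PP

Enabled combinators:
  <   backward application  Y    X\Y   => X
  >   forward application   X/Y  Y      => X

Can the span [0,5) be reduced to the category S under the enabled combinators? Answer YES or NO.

YES

[0,5] S   <
  [0,2] NP   >
    [0,1] "map" : NP/S
    [1,2] "heard" : S
  [2,5] S\NP   <
    [2,4] PP   >
      [2,3] "from" : PP/(NP\PP)
      [3,4] "built" : NP\PP
    [4,5] "in" : (S\NP)\PP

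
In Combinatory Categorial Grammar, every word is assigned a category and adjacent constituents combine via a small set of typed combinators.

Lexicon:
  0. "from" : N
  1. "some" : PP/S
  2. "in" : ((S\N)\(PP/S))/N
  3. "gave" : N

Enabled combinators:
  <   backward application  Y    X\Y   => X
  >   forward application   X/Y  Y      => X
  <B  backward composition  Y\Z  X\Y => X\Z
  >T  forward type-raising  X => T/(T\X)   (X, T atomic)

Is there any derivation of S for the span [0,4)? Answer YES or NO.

[0,4] S   <
  [0,1] "from" : N
  [1,4] S\N   <
    [1,2] "some" : PP/S
    [2,4] (S\N)\(PP/S)   >
      [2,3] "in" : ((S\N)\(PP/S))/N
      [3,4] "gave" : N

YES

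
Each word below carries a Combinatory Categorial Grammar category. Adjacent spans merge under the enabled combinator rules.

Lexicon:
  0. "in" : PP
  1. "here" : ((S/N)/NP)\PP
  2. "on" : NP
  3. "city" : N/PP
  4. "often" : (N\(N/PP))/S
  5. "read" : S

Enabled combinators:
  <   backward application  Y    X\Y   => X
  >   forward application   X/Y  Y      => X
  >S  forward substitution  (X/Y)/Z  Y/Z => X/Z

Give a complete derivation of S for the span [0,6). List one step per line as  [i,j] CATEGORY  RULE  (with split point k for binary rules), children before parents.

[0,6] S   >
  [0,3] S/N   >
    [0,2] (S/N)/NP   <
      [0,1] "in" : PP
      [1,2] "here" : ((S/N)/NP)\PP
    [2,3] "on" : NP
  [3,6] N   <
    [3,4] "city" : N/PP
    [4,6] N\(N/PP)   >
      [4,5] "often" : (N\(N/PP))/S
      [5,6] "read" : S

[0,1] PP  lex  "in"
[1,2] ((S/N)/NP)\PP  lex  "here"
[0,2] (S/N)/NP  <  k=1
[2,3] NP  lex  "on"
[0,3] S/N  >  k=2
[3,4] N/PP  lex  "city"
[4,5] (N\(N/PP))/S  lex  "often"
[5,6] S  lex  "read"
[4,6] N\(N/PP)  >  k=5
[3,6] N  <  k=4
[0,6] S  >  k=3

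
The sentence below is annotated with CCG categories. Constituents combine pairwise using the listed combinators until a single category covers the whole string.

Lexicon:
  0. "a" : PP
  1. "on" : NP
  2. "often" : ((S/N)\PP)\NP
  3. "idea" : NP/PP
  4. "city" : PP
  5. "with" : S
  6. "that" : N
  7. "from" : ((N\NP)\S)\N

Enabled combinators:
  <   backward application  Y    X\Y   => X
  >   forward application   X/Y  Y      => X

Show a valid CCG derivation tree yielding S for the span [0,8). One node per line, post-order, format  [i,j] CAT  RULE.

[0,8] S   >
  [0,3] S/N   <
    [0,1] "a" : PP
    [1,3] (S/N)\PP   <
      [1,2] "on" : NP
      [2,3] "often" : ((S/N)\PP)\NP
  [3,8] N   <
    [3,5] NP   >
      [3,4] "idea" : NP/PP
      [4,5] "city" : PP
    [5,8] N\NP   <
      [5,6] "with" : S
      [6,8] (N\NP)\S   <
        [6,7] "that" : N
        [7,8] "from" : ((N\NP)\S)\N

[0,1] PP  lex  "a"
[1,2] NP  lex  "on"
[2,3] ((S/N)\PP)\NP  lex  "often"
[1,3] (S/N)\PP  <  k=2
[0,3] S/N  <  k=1
[3,4] NP/PP  lex  "idea"
[4,5] PP  lex  "city"
[3,5] NP  >  k=4
[5,6] S  lex  "with"
[6,7] N  lex  "that"
[7,8] ((N\NP)\S)\N  lex  "from"
[6,8] (N\NP)\S  <  k=7
[5,8] N\NP  <  k=6
[3,8] N  <  k=5
[0,8] S  >  k=3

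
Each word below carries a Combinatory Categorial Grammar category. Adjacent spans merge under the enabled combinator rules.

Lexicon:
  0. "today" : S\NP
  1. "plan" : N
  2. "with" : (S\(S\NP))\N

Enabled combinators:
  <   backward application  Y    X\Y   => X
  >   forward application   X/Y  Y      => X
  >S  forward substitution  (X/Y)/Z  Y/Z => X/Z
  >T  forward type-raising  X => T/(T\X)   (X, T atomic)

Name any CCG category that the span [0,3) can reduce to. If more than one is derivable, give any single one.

S

[0,3] S   <
  [0,1] "today" : S\NP
  [1,3] S\(S\NP)   <
    [1,2] "plan" : N
    [2,3] "with" : (S\(S\NP))\N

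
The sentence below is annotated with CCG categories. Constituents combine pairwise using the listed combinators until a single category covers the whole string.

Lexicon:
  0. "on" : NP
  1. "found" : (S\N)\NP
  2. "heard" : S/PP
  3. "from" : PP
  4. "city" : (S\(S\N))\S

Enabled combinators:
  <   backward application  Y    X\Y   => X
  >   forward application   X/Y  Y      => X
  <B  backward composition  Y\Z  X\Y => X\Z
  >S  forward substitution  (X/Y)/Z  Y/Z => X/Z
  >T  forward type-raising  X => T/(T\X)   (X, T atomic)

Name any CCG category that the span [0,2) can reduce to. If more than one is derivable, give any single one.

[0,5] S   <
  [0,2] S\N   <
    [0,1] "on" : NP
    [1,2] "found" : (S\N)\NP
  [2,5] S\(S\N)   <
    [2,4] S   >
      [2,3] "heard" : S/PP
      [3,4] "from" : PP
    [4,5] "city" : (S\(S\N))\S

S\N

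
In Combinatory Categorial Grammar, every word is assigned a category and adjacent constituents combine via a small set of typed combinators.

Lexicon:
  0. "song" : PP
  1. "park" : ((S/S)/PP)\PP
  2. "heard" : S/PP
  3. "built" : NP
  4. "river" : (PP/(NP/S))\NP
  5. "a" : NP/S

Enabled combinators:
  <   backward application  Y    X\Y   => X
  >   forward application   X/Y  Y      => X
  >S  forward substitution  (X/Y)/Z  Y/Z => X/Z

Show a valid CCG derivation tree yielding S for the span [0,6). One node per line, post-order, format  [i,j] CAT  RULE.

[0,1] PP  lex  "song"
[1,2] ((S/S)/PP)\PP  lex  "park"
[0,2] (S/S)/PP  <  k=1
[2,3] S/PP  lex  "heard"
[0,3] S/PP  >S  k=2
[3,4] NP  lex  "built"
[4,5] (PP/(NP/S))\NP  lex  "river"
[3,5] PP/(NP/S)  <  k=4
[5,6] NP/S  lex  "a"
[3,6] PP  >  k=5
[0,6] S  >  k=3

[0,6] S   >
  [0,3] S/PP   >S
    [0,2] (S/S)/PP   <
      [0,1] "song" : PP
      [1,2] "park" : ((S/S)/PP)\PP
    [2,3] "heard" : S/PP
  [3,6] PP   >
    [3,5] PP/(NP/S)   <
      [3,4] "built" : NP
      [4,5] "river" : (PP/(NP/S))\NP
    [5,6] "a" : NP/S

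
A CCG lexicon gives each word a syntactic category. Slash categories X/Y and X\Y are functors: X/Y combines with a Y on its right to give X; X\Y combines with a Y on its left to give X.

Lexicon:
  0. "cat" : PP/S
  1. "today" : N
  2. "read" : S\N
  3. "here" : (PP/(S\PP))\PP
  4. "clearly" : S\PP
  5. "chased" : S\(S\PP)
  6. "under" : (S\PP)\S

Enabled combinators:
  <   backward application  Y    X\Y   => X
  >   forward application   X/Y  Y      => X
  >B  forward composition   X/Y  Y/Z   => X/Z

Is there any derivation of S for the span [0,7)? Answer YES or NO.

PP/S N S\N (PP/(S\PP))\PP S\PP S\(S\PP) (S\PP)\S
CKY chart[0,7] = {PP}; S ∉ chart

NO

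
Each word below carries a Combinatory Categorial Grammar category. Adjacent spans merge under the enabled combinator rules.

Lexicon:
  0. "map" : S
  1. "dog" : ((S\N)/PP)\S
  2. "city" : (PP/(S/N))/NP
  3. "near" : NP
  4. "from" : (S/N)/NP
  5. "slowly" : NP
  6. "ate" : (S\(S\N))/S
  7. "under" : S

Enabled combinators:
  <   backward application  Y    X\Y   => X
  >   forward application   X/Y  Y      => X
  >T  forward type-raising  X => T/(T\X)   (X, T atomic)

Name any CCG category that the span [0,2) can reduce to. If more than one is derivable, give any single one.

[0,8] S   <
  [0,6] S\N   >
    [0,2] (S\N)/PP   <
      [0,1] "map" : S
      [1,2] "dog" : ((S\N)/PP)\S
    [2,6] PP   >
      [2,4] PP/(S/N)   >
        [2,3] "city" : (PP/(S/N))/NP
        [3,4] "near" : NP
      [4,6] S/N   >
        [4,5] "from" : (S/N)/NP
        [5,6] "slowly" : NP
  [6,8] S\(S\N)   >
    [6,7] "ate" : (S\(S\N))/S
    [7,8] "under" : S

(S\N)/PP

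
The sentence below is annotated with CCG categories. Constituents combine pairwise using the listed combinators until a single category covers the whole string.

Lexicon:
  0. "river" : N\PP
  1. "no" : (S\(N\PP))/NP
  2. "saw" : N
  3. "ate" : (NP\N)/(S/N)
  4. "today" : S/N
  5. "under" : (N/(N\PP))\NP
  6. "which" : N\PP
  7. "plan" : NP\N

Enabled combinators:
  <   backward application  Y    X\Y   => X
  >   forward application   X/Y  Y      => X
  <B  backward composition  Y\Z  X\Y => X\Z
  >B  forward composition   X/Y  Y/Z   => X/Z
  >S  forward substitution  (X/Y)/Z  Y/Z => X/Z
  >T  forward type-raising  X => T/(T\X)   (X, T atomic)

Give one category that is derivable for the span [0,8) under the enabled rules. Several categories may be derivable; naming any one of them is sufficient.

S

[0,8] S   <
  [0,1] "river" : N\PP
  [1,8] S\(N\PP)   >
    [1,2] "no" : (S\(N\PP))/NP
    [2,8] NP   <
      [2,7] N   >
        [2,6] N/(N\PP)   <
          [2,5] NP   >
            [2,3] NP/(NP\N)   >T
              [2,3] "saw" : N
            [3,5] NP\N   >
              [3,4] "ate" : (NP\N)/(S/N)
              [4,5] "today" : S/N
          [5,6] "under" : (N/(N\PP))\NP
        [6,7] "which" : N\PP
      [7,8] "plan" : NP\N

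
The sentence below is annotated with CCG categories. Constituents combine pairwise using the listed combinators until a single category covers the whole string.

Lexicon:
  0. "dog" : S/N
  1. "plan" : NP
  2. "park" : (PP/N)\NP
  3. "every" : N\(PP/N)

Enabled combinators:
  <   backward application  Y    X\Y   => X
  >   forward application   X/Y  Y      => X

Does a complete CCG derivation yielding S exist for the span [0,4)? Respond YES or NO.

[0,4] S   >
  [0,1] "dog" : S/N
  [1,4] N   <
    [1,3] PP/N   <
      [1,2] "plan" : NP
      [2,3] "park" : (PP/N)\NP
    [3,4] "every" : N\(PP/N)

YES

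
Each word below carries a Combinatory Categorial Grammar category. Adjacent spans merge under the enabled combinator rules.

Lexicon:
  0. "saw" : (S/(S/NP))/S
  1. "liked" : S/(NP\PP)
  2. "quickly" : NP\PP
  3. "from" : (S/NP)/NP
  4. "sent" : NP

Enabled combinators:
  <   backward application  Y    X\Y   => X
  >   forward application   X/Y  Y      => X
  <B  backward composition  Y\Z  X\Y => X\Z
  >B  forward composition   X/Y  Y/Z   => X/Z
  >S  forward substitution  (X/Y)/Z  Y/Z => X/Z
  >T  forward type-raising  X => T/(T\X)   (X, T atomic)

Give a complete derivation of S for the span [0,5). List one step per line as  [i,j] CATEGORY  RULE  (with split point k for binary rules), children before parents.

[0,5] S   >
  [0,3] S/(S/NP)   >
    [0,1] "saw" : (S/(S/NP))/S
    [1,3] S   >
      [1,2] "liked" : S/(NP\PP)
      [2,3] "quickly" : NP\PP
  [3,5] S/NP   >
    [3,4] "from" : (S/NP)/NP
    [4,5] "sent" : NP

[0,1] (S/(S/NP))/S  lex  "saw"
[1,2] S/(NP\PP)  lex  "liked"
[2,3] NP\PP  lex  "quickly"
[1,3] S  >  k=2
[0,3] S/(S/NP)  >  k=1
[3,4] (S/NP)/NP  lex  "from"
[4,5] NP  lex  "sent"
[3,5] S/NP  >  k=4
[0,5] S  >  k=3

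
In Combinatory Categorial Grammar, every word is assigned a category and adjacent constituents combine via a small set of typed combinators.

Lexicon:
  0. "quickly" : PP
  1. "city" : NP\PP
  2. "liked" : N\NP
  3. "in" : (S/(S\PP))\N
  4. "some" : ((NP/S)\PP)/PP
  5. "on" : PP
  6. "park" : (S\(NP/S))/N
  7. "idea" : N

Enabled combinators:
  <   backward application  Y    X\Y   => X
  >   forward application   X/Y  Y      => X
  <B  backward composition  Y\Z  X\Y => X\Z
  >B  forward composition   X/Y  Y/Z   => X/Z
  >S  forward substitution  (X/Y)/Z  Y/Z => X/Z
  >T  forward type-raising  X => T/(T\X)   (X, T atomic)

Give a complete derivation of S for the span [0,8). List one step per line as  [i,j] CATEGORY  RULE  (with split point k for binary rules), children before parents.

[0,8] S   >
  [0,4] S/(S\PP)   <
    [0,3] N   <
      [0,1] "quickly" : PP
      [1,3] N\PP   <B
        [1,2] "city" : NP\PP
        [2,3] "liked" : N\NP
    [3,4] "in" : (S/(S\PP))\N
  [4,8] S\PP   <B
    [4,6] (NP/S)\PP   >
      [4,5] "some" : ((NP/S)\PP)/PP
      [5,6] "on" : PP
    [6,8] S\(NP/S)   >
      [6,7] "park" : (S\(NP/S))/N
      [7,8] "idea" : N

[0,1] PP  lex  "quickly"
[1,2] NP\PP  lex  "city"
[2,3] N\NP  lex  "liked"
[1,3] N\PP  <B  k=2
[0,3] N  <  k=1
[3,4] (S/(S\PP))\N  lex  "in"
[0,4] S/(S\PP)  <  k=3
[4,5] ((NP/S)\PP)/PP  lex  "some"
[5,6] PP  lex  "on"
[4,6] (NP/S)\PP  >  k=5
[6,7] (S\(NP/S))/N  lex  "park"
[7,8] N  lex  "idea"
[6,8] S\(NP/S)  >  k=7
[4,8] S\PP  <B  k=6
[0,8] S  >  k=4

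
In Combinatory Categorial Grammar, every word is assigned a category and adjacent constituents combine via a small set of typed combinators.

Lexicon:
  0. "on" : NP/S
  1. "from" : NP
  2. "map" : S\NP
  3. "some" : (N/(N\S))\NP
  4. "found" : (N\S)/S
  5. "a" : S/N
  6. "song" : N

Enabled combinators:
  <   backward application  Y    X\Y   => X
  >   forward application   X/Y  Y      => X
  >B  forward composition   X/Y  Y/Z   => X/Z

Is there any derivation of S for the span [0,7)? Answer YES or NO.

NO

NP/S NP S\NP (N/(N\S))\NP (N\S)/S S/N N
CKY chart[0,7] = {N}; S ∉ chart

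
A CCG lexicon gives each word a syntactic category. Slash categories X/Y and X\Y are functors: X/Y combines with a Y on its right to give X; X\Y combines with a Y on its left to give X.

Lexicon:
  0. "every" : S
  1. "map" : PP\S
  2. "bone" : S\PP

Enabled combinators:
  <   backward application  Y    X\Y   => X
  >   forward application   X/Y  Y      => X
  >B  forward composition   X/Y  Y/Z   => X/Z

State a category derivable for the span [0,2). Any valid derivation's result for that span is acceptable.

[0,3] S   <
  [0,2] PP   <
    [0,1] "every" : S
    [1,2] "map" : PP\S
  [2,3] "bone" : S\PP

PP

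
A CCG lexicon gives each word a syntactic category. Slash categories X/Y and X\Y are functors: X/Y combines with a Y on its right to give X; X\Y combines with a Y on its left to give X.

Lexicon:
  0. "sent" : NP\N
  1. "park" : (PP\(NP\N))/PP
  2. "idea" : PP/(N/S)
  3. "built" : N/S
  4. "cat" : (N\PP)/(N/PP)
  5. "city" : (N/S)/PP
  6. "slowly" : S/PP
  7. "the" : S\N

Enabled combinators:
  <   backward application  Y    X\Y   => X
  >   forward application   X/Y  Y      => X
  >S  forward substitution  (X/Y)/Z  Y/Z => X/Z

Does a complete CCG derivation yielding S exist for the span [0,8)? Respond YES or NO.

YES

[0,8] S   <
  [0,7] N   <
    [0,4] PP   <
      [0,1] "sent" : NP\N
      [1,4] PP\(NP\N)   >
        [1,2] "park" : (PP\(NP\N))/PP
        [2,4] PP   >
          [2,3] "idea" : PP/(N/S)
          [3,4] "built" : N/S
    [4,7] N\PP   >
      [4,5] "cat" : (N\PP)/(N/PP)
      [5,7] N/PP   >S
        [5,6] "city" : (N/S)/PP
        [6,7] "slowly" : S/PP
  [7,8] "the" : S\N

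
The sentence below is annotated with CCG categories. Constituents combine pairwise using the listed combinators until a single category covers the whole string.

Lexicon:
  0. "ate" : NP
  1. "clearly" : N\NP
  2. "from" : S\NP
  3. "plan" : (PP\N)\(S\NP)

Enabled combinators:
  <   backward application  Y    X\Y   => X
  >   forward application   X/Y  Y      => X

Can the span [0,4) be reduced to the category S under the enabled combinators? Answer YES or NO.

NO

NP N\NP S\NP (PP\N)\(S\NP)
CKY chart[0,4] = {PP}; S ∉ chart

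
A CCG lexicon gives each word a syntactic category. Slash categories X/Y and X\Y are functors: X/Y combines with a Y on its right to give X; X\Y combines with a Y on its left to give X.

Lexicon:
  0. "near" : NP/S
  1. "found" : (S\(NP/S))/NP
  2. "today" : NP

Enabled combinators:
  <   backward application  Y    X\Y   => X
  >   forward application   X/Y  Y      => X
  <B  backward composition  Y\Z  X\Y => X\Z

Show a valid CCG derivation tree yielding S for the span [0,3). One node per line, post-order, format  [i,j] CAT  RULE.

[0,1] NP/S  lex  "near"
[1,2] (S\(NP/S))/NP  lex  "found"
[2,3] NP  lex  "today"
[1,3] S\(NP/S)  >  k=2
[0,3] S  <  k=1

[0,3] S   <
  [0,1] "near" : NP/S
  [1,3] S\(NP/S)   >
    [1,2] "found" : (S\(NP/S))/NP
    [2,3] "today" : NP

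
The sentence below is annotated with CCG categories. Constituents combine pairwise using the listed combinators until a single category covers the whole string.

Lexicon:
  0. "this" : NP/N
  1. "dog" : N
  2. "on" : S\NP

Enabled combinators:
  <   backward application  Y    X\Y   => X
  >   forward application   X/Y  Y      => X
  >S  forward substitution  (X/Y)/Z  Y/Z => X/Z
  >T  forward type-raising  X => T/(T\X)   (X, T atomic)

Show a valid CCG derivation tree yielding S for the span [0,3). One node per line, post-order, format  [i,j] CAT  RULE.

[0,3] S   <
  [0,2] NP   >
    [0,1] "this" : NP/N
    [1,2] "dog" : N
  [2,3] "on" : S\NP

[0,1] NP/N  lex  "this"
[1,2] N  lex  "dog"
[0,2] NP  >  k=1
[2,3] S\NP  lex  "on"
[0,3] S  <  k=2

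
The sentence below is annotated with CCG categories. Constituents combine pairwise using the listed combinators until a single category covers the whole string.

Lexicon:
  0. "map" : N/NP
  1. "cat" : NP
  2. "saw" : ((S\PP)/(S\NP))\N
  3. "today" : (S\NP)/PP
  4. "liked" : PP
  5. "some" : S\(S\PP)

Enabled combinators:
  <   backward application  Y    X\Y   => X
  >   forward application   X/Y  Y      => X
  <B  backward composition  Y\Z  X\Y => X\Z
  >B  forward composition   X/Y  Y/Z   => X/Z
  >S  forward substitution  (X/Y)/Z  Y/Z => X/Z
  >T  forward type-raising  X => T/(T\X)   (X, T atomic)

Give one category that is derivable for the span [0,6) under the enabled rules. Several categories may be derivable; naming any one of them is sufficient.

[0,6] S   <
  [0,5] S\PP   >
    [0,3] (S\PP)/(S\NP)   <
      [0,2] N   >
        [0,1] "map" : N/NP
        [1,2] "cat" : NP
      [2,3] "saw" : ((S\PP)/(S\NP))\N
    [3,5] S\NP   >
      [3,4] "today" : (S\NP)/PP
      [4,5] "liked" : PP
  [5,6] "some" : S\(S\PP)

S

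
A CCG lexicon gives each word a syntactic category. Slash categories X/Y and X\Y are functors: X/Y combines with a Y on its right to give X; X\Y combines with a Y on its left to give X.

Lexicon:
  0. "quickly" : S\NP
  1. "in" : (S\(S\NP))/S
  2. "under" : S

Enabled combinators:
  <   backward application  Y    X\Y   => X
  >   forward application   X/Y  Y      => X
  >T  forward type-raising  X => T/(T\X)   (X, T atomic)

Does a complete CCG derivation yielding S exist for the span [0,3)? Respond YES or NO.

YES

[0,3] S   <
  [0,1] "quickly" : S\NP
  [1,3] S\(S\NP)   >
    [1,2] "in" : (S\(S\NP))/S
    [2,3] "under" : S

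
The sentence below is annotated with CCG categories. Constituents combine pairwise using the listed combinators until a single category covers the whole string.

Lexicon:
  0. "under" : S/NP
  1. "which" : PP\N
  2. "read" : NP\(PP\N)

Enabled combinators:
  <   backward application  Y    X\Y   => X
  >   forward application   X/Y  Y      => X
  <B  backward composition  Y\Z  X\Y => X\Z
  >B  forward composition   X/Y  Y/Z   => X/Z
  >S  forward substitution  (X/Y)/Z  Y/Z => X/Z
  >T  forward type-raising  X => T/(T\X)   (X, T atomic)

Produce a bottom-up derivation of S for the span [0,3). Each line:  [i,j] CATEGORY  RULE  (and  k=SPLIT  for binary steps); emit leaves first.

[0,1] S/NP  lex  "under"
[1,2] PP\N  lex  "which"
[2,3] NP\(PP\N)  lex  "read"
[1,3] NP  <  k=2
[0,3] S  >  k=1

[0,3] S   >
  [0,1] "under" : S/NP
  [1,3] NP   <
    [1,2] "which" : PP\N
    [2,3] "read" : NP\(PP\N)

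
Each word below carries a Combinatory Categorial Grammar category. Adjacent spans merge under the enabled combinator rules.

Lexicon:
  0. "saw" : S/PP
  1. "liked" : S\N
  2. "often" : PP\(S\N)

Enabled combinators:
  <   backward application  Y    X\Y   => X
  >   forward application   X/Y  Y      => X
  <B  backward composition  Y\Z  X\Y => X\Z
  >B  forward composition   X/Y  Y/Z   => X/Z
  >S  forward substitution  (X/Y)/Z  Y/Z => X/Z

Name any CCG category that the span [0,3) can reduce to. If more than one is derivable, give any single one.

[0,3] S   >
  [0,1] "saw" : S/PP
  [1,3] PP   <
    [1,2] "liked" : S\N
    [2,3] "often" : PP\(S\N)

S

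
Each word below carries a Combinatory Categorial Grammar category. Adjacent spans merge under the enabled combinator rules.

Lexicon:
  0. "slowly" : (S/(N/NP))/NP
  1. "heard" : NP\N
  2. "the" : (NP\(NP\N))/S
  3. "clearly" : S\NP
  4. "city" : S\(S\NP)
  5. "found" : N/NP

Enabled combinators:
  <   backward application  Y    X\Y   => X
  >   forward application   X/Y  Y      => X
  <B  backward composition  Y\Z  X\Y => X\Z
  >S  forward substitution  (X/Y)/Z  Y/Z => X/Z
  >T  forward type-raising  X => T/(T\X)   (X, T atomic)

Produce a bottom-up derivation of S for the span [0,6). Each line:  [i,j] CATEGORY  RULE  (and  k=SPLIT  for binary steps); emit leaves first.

[0,6] S   >
  [0,5] S/(N/NP)   >
    [0,1] "slowly" : (S/(N/NP))/NP
    [1,5] NP   <
      [1,2] "heard" : NP\N
      [2,5] NP\(NP\N)   >
        [2,3] "the" : (NP\(NP\N))/S
        [3,5] S   <
          [3,4] "clearly" : S\NP
          [4,5] "city" : S\(S\NP)
  [5,6] "found" : N/NP

[0,1] (S/(N/NP))/NP  lex  "slowly"
[1,2] NP\N  lex  "heard"
[2,3] (NP\(NP\N))/S  lex  "the"
[3,4] S\NP  lex  "clearly"
[4,5] S\(S\NP)  lex  "city"
[3,5] S  <  k=4
[2,5] NP\(NP\N)  >  k=3
[1,5] NP  <  k=2
[0,5] S/(N/NP)  >  k=1
[5,6] N/NP  lex  "found"
[0,6] S  >  k=5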